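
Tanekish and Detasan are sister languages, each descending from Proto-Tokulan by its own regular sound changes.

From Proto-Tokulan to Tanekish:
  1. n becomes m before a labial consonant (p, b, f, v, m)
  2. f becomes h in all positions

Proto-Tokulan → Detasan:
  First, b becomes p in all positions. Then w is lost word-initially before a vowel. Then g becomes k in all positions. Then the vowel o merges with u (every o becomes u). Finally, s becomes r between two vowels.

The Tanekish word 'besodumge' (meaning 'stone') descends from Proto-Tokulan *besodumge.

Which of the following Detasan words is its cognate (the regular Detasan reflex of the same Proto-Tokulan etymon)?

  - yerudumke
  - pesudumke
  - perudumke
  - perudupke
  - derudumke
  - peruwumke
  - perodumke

perudumke

Detasan: start from *besodumge.
  rule 1 (unconditioned shift): besodumge → pesodumge
  rule 2: no change — pesodumge
  rule 3 (unconditioned shift): pesodumge → pesodumke
  rule 4 (vowel merger): pesodumke → pesudumke
  rule 5 (rhotacism): pesudumke → perudumke
  ⇒ Detasan perudumke
The other candidates each miss or misapply at least one Detasan change.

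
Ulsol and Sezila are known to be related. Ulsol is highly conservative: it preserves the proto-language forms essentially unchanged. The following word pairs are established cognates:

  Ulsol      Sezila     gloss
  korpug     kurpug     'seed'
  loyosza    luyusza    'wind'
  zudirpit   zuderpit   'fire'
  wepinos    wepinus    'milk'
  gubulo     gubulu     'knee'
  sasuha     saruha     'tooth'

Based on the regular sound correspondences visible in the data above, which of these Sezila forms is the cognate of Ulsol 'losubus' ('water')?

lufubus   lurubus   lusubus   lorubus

lurubus

loyosza ~ luyusza, wepinos ~ wepinus — Ulsol o corresponds to Sezila u after a consonant, before a consonant other than r, m, n, p, b, f, v.
sasuha ~ saruha — Ulsol s corresponds to Sezila r between vowels (before a back vowel).
Applying these to Ulsol 'losubus':
  losubus → lusubus   (o→u after a consonant, before a consonant other than r, m, n, p, b, f, v)
  lusubus → lurubus   (s→r between vowels (before a back vowel))
So the Sezila cognate is 'lurubus'.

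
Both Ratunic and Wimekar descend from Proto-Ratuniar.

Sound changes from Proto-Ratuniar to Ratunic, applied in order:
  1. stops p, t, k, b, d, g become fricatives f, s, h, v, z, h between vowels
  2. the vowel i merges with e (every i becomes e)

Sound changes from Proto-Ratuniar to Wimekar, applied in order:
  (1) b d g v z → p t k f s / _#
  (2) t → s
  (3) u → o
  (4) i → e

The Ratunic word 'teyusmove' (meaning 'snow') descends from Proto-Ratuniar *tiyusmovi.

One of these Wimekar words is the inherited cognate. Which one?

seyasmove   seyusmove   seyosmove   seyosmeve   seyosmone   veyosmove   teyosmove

Wimekar: start from *tiyusmovi.
  rule 1: no change — tiyusmovi
  rule 2 (unconditioned shift): tiyusmovi → siyusmovi
  rule 3 (vowel merger): siyusmovi → siyosmovi
  rule 4 (vowel merger): siyosmovi → seyosmove
  ⇒ Wimekar seyosmove
The other candidates each miss or misapply at least one Wimekar change.

seyosmove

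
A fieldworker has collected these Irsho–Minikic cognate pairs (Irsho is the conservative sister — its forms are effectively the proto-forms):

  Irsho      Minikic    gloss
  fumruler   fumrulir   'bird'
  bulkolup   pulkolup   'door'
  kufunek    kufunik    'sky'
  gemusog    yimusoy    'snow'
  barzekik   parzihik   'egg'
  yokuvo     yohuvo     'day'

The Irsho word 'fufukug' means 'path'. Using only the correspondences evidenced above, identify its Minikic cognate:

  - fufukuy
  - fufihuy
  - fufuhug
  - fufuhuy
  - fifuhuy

yokuvo ~ yohuvo — Irsho k corresponds to Minikic h between vowels (before a back vowel).
gemusog ~ yimusoy — Irsho g corresponds to Minikic y word-finally.
Applying these to Irsho 'fufukug':
  fufukug → fufuhug   (k→h between vowels (before a back vowel))
  fufuhug → fufuhuy   (g→y word-finally)
So the Minikic cognate is 'fufuhuy'.

fufuhuy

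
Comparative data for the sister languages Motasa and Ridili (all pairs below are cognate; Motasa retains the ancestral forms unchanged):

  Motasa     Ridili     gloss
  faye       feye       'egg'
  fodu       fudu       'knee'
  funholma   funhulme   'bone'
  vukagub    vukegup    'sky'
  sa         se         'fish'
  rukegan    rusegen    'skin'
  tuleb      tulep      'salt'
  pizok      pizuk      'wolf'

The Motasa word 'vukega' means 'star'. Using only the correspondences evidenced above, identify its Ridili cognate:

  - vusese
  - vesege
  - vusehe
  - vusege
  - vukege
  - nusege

rukegan ~ rusegen — Motasa k corresponds to Ridili s between vowels (before a front vowel).
funholma ~ funhulme, sa ~ se — Motasa a corresponds to Ridili e word-finally.
Applying these to Motasa 'vukega':
  vukega → vusega   (k→s between vowels (before a front vowel))
  vusega → vusege   (a→e word-finally)
So the Ridili cognate is 'vusege'.

vusege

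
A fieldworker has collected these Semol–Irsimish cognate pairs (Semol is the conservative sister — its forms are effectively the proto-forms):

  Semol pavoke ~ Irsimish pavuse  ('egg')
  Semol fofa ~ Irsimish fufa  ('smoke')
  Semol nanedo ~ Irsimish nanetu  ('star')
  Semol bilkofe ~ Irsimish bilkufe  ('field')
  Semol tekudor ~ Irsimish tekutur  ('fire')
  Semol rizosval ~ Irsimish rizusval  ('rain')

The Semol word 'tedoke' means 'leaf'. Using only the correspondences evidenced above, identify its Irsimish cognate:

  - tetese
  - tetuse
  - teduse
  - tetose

nanedo ~ nanetu, tekudor ~ tekutur — Semol d corresponds to Irsimish t between vowels (before a back vowel).
pavoke ~ pavuse, rizosval ~ rizusval — Semol o corresponds to Irsimish u after a consonant, before a consonant other than r, m, n, p, b, f, v.
pavoke ~ pavuse — Semol k corresponds to Irsimish s between vowels (before a front vowel).
Applying these to Semol 'tedoke':
  tedoke → tetoke   (d→t between vowels (before a back vowel))
  tetoke → tetuke   (o→u after a consonant, before a consonant other than r, m, n, p, b, f, v)
  tetuke → tetuse   (k→s between vowels (before a front vowel))
So the Irsimish cognate is 'tetuse'.

tetuse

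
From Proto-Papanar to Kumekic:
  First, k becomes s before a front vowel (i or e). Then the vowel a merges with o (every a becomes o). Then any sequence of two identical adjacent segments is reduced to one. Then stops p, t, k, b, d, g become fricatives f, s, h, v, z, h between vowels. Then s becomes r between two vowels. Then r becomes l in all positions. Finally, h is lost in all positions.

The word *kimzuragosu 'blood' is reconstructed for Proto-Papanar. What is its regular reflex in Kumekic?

simzuloolu

Kumekic: *kimzuragosu > simzuragosu > simzurogosu > simzurohosu > simzurohoru > simzuloholu > simzuloolu  (by palatalisation, vowel merger, intervocalic lenition, rhotacism, unconditioned shift, h-loss)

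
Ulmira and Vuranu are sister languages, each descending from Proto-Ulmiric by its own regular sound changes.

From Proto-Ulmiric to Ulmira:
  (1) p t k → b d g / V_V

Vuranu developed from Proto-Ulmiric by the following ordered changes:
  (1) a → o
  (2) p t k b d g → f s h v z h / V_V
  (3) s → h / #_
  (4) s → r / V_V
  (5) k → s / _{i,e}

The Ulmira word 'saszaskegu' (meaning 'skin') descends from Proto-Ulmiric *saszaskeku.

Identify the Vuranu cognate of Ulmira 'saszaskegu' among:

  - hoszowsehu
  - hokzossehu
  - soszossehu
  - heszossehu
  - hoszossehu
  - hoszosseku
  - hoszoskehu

Vuranu: *saszaskeku
  saszaskeku → soszoskeku   [vowel merger]
  soszoskeku → soszoskehu   [intervocalic lenition]
  soszoskehu → hoszoskehu   [debuccalisation]
  hoszoskehu (rule 4 does not apply)
  hoszoskehu → hoszossehu   [palatalisation]
  giving Vuranu hoszossehu.

hoszossehu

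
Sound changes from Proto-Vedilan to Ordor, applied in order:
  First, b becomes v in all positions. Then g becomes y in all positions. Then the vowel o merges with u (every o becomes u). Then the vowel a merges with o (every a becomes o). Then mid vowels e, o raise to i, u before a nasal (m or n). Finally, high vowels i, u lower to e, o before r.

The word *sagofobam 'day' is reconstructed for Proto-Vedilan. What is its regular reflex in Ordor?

Ordor: *sagofobam
  sagofobam → sagofovam   [unconditioned shift]
  sagofovam → sayofovam   [unconditioned shift]
  sayofovam → sayufuvam   [vowel merger]
  sayufuvam → soyufuvom   [vowel merger]
  soyufuvom → soyufuvum   [pre-nasal raising]
  soyufuvum (rule 6 does not apply)
  giving Ordor soyufuvum.

soyufuvum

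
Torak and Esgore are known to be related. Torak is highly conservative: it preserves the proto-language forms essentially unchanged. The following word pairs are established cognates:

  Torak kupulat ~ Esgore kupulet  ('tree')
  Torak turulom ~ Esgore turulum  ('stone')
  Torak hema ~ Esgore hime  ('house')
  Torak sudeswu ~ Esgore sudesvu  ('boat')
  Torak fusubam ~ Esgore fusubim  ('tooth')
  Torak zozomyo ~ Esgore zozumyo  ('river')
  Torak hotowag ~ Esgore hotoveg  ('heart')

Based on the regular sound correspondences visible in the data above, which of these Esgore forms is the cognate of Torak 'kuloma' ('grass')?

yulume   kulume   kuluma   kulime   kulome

kulume

turulom ~ turulum, zozomyo ~ zozumyo — Torak o corresponds to Esgore u after a consonant, before a nasal.
hema ~ hime — Torak a corresponds to Esgore e word-finally.
Applying these to Torak 'kuloma':
  kuloma → kuluma   (o→u after a consonant, before a nasal)
  kuluma → kulume   (a→e word-finally)
So the Esgore cognate is 'kulume'.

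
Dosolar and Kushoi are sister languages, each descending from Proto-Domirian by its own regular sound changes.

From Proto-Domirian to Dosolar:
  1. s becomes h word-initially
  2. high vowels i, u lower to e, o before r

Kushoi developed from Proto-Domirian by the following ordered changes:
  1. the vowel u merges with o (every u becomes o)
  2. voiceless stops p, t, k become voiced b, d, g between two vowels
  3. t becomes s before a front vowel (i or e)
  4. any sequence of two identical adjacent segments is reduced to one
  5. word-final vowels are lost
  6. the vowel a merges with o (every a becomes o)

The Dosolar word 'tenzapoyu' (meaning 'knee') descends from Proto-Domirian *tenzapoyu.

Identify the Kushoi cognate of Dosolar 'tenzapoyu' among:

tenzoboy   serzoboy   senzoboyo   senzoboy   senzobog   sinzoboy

senzoboy

Kushoi: start from *tenzapoyu.
  rule 1 (vowel merger): tenzapoyu → tenzapoyo
  rule 2 (intervocalic voicing): tenzapoyo → tenzaboyo
  rule 3 (palatalisation): tenzaboyo → senzaboyo
  rule 4: no change — senzaboyo
  rule 5 (apocope): senzaboyo → senzaboy
  rule 6 (vowel merger): senzaboy → senzoboy
  ⇒ Kushoi senzoboy
Only 'senzoboy' matches the regular Kushoi development of *tenzapoyu.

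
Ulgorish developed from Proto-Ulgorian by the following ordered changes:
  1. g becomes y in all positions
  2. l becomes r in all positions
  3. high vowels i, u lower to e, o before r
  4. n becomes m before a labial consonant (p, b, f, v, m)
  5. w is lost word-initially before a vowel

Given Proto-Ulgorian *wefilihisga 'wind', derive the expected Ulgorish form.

Ulgorish: *wefilihisga
  wefilihisga → wefilihisya   [unconditioned shift]
  wefilihisya → wefirihisya   [unconditioned shift]
  wefirihisya → weferihisya   [pre-rhotic lowering]
  weferihisya (rule 4 does not apply)
  weferihisya → eferihisya   [glide loss]
  giving Ulgorish eferihisya.

eferihisya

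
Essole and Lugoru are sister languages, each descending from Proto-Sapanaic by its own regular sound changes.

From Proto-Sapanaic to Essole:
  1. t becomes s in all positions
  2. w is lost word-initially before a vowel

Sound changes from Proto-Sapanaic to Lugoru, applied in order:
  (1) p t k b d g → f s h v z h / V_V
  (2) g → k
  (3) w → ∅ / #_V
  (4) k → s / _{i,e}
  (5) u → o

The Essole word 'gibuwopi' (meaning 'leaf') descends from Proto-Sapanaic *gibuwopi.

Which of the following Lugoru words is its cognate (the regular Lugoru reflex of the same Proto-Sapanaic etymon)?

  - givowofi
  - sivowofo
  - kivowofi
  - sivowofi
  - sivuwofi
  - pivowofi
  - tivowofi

Lugoru: *gibuwopi > givuwofi > kivuwofi > sivuwofi > sivowofi  (by intervocalic lenition, unconditioned shift, palatalisation, vowel merger)
The other candidates each miss or misapply at least one Lugoru change.

sivowofi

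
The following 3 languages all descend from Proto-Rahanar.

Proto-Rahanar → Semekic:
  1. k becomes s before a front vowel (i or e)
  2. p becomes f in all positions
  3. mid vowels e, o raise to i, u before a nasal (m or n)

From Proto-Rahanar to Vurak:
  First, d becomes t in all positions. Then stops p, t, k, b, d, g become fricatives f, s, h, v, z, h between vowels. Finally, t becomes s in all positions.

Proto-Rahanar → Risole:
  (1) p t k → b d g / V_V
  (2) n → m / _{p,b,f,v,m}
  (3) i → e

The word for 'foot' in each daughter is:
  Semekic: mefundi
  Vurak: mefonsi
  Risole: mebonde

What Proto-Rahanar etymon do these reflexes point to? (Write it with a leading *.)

*mepondi

Position 6: Semekic has d, Vurak has s, Risole has d. Semekic preserves d here (none of its changes turn any other segment into d), so the proto-segment is *d.
Position 4: Semekic has u, Vurak has o, Risole has o. Vurak preserves o here (none of its changes turn any other segment into o), so the proto-segment is *o.
Position 3: Semekic has f, Vurak has f, Risole has b. Taking the neighbouring segments as reconstructed: Semekic f could go back to *p or *f; Vurak f could go back to *p or *f; Risole b could go back to *p or *b — the one source consistent with every daughter is *p.
Continuing position by position gives *mepondi; check it forward:
Semekic: start from *mepondi.
  rule 1: no change — mepondi
  rule 2 (unconditioned shift): mepondi → mefondi
  rule 3 (pre-nasal raising): mefondi → mefundi
  ⇒ Semekic mefundi
Vurak: start from *mepondi.
  rule 1 (unconditioned shift): mepondi → meponti
  rule 2 (intervocalic lenition): meponti → mefonti
  rule 3 (unconditioned shift): mefonti → mefonsi
  ⇒ Vurak mefonsi
Risole: start from *mepondi.
  rule 1 (intervocalic voicing): mepondi → mebondi
  rule 2: no change — mebondi
  rule 3 (vowel merger): mebondi → mebonde
  ⇒ Risole mebonde
*mepondi is the unique common source.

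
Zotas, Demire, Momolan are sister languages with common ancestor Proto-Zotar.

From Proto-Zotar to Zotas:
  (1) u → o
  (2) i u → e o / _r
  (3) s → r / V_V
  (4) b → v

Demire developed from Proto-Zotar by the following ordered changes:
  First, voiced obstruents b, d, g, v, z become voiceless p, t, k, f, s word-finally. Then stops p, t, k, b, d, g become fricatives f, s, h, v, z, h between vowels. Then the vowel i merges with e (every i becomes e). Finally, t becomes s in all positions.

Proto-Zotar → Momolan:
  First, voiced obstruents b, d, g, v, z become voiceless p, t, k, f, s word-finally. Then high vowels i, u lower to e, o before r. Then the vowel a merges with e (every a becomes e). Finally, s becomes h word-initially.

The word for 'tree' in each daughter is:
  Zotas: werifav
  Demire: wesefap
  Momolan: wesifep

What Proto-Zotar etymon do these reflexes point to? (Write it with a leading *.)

*wesifab

Position 7: Zotas has v, Demire has p, Momolan has p. Taking the neighbouring segments as reconstructed: Zotas v could go back to *b or *v; Demire p could go back to *p or *b; Momolan p could go back to *p or *b — the one source consistent with every daughter is *b.
Position 3: Zotas has r, Demire has s, Momolan has s. Taking the neighbouring segments as reconstructed: Zotas r could go back to *s or *r; Demire s could go back to *t or *s; Momolan s can only go back to *s — the one source consistent with every daughter is *s.
Position 4: Zotas has i, Demire has e, Momolan has i. Zotas preserves i here (none of its changes turn any other segment into i), so the proto-segment is *i.
Continuing position by position gives *wesifab; check it forward:
Zotas: *wesifab > werifab > werifav  (by rhotacism, unconditioned shift)
Demire: start from *wesifab.
  rule 1 (final devoicing): wesifab → wesifap
  rule 2: no change — wesifap
  rule 3 (vowel merger): wesifap → wesefap
  rule 4: no change — wesefap
  ⇒ Demire wesefap
Momolan: start from *wesifab.
  rule 1 (final devoicing): wesifab → wesifap
  rule 2: no change — wesifap
  rule 3 (vowel merger): wesifap → wesifep
  rule 4: no change — wesifep
  ⇒ Momolan wesifep
*wesifab is the unique common source.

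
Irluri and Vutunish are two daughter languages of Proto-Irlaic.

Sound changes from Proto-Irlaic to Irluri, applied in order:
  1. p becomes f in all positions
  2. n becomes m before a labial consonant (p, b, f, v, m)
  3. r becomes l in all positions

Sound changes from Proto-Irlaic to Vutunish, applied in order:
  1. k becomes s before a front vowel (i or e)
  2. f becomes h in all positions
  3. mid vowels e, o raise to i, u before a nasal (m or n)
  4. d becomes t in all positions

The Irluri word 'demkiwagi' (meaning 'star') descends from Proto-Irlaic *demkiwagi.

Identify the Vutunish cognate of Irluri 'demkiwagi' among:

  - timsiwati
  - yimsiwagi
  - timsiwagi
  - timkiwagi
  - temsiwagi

timsiwagi

Vutunish: start from *demkiwagi.
  rule 1 (palatalisation): demkiwagi → demsiwagi
  rule 2: no change — demsiwagi
  rule 3 (pre-nasal raising): demsiwagi → dimsiwagi
  rule 4 (unconditioned shift): dimsiwagi → timsiwagi
  ⇒ Vutunish timsiwagi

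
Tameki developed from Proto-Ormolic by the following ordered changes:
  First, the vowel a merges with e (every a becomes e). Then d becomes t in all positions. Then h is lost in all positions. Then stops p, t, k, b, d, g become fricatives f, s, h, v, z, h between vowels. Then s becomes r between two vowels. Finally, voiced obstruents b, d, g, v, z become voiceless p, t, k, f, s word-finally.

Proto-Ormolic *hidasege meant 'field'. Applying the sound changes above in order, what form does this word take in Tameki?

irerehe

Tameki: *hidasege > hidesege > hitesege > itesege > isesehe > irerehe  (by vowel merger, unconditioned shift, h-loss, intervocalic lenition, rhotacism)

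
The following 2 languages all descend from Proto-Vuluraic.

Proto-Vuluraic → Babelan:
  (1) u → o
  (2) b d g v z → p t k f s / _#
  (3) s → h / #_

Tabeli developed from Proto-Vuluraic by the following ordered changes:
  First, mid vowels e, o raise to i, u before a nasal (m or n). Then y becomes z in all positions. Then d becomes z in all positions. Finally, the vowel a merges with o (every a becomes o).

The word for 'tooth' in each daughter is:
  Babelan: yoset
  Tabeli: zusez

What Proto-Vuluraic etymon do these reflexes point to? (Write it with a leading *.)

Position 2: Babelan has o, Tabeli has u. Taking the neighbouring segments as reconstructed: Babelan o could go back to *o or *u; Tabeli u can only go back to *u — the one source consistent with every daughter is *u.
Position 1: Babelan has y, Tabeli has z. Babelan preserves y here (none of its changes turn any other segment into y), so the proto-segment is *y.
Continuing position by position gives *yused; check it forward:
Babelan: *yused
  yused → yosed   [vowel merger]
  yosed → yoset   [final devoicing]
  yoset (rule 3 does not apply)
  giving Babelan yoset.
Tabeli: start from *yused.
  rule 1: no change — yused
  rule 2 (unconditioned shift): yused → zused
  rule 3 (unconditioned shift): zused → zusez
  rule 4: no change — zusez
  ⇒ Tabeli zusez
No other proto-form is consistent with every reflex, so the reconstruction is *yused.

*yused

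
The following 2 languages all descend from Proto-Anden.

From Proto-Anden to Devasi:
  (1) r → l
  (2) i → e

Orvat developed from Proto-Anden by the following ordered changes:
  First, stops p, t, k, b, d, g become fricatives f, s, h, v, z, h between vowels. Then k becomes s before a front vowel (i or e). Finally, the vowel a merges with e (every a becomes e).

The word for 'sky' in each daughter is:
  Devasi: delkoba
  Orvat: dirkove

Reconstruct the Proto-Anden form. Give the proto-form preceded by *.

Position 2: Devasi has e, Orvat has i. Orvat preserves i here (none of its changes turn any other segment into i), so the proto-segment is *i.
Position 3: Devasi has l, Orvat has r. Orvat preserves r here (none of its changes turn any other segment into r), so the proto-segment is *r.
This points to *dirkoba. Verify forward in each daughter:
Devasi: start from *dirkoba.
  rule 1 (unconditioned shift): dirkoba → dilkoba
  rule 2 (vowel merger): dilkoba → delkoba
  ⇒ Devasi delkoba
Orvat: *dirkoba > dirkova > dirkove  (by intervocalic lenition, vowel merger)
*dirkoba is the unique common source.

*dirkoba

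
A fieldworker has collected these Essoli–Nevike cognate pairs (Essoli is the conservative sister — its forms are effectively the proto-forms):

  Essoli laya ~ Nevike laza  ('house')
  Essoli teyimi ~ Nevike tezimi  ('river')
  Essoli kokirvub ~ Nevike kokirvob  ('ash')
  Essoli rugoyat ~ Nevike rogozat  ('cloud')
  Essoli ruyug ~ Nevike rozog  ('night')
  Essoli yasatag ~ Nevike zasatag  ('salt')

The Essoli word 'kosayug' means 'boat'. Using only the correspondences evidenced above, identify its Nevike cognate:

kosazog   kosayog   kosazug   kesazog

kosazog

ruyug ~ rozog — Essoli y corresponds to Nevike z between vowels (before a back vowel).
rugoyat ~ rogozat, ruyug ~ rozog — Essoli u corresponds to Nevike o after a consonant, before a consonant other than r, m, n, p, b, f, v.
Applying these to Essoli 'kosayug':
  kosayug → kosazug   (y→z between vowels (before a back vowel))
  kosazug → kosazog   (u→o after a consonant, before a consonant other than r, m, n, p, b, f, v)
So the Nevike cognate is 'kosazog'.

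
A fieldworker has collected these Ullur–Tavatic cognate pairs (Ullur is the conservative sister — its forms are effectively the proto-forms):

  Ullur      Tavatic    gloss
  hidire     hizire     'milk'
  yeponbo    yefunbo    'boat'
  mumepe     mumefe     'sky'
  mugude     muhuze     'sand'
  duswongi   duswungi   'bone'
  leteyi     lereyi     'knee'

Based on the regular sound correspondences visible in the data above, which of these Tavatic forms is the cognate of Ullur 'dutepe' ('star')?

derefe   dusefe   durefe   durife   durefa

leteyi ~ lereyi — Ullur t corresponds to Tavatic r between vowels (before a front vowel).
mumepe ~ mumefe — Ullur p corresponds to Tavatic f between vowels (before a front vowel).
Applying these to Ullur 'dutepe':
  dutepe → durepe   (t→r between vowels (before a front vowel))
  durepe → durefe   (p→f between vowels (before a front vowel))
So the Tavatic cognate is 'durefe'.

durefe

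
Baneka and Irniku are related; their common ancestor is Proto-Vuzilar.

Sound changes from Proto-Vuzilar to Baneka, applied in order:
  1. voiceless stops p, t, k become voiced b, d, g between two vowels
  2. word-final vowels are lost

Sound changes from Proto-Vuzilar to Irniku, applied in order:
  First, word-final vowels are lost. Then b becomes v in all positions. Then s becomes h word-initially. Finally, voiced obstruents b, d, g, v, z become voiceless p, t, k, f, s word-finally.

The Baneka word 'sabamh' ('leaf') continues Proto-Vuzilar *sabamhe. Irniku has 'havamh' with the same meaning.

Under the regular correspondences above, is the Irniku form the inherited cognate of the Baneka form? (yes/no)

yes

Derive the expected Irniku reflex of *sabamhe:
Irniku: start from *sabamhe.
  rule 1 (apocope): sabamhe → sabamh
  rule 2 (unconditioned shift): sabamh → savamh
  rule 3 (debuccalisation): savamh → havamh
  rule 4: no change — havamh
  ⇒ Irniku havamh
Irniku 'havamh' matches the regular reflex exactly, so the pair is cognate.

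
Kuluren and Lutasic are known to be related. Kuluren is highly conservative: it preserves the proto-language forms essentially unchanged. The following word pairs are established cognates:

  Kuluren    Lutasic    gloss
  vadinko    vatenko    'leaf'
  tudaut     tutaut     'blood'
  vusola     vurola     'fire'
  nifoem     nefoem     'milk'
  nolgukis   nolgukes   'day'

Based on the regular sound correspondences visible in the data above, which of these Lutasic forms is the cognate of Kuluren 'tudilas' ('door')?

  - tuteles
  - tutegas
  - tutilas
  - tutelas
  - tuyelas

vadinko ~ vatenko — Kuluren d corresponds to Lutasic t between vowels (before a front vowel).
nolgukis ~ nolgukes — Kuluren i corresponds to Lutasic e after a consonant, before a consonant other than r, m, n, p, b, f, v.
Applying these to Kuluren 'tudilas':
  tudilas → tutilas   (d→t between vowels (before a front vowel))
  tutilas → tutelas   (i→e after a consonant, before a consonant other than r, m, n, p, b, f, v)
So the Lutasic cognate is 'tutelas'.

tutelas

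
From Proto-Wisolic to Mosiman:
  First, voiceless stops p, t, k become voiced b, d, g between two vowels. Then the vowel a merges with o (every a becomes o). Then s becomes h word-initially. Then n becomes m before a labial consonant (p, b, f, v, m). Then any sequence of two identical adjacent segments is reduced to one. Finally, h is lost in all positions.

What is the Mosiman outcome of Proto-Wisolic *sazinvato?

Mosiman: start from *sazinvato.
  rule 1 (intervocalic voicing): sazinvato → sazinvado
  rule 2 (vowel merger): sazinvado → sozinvodo
  rule 3 (debuccalisation): sozinvodo → hozinvodo
  rule 4 (nasal place assimilation): hozinvodo → hozimvodo
  rule 5: no change — hozimvodo
  rule 6 (h-loss): hozimvodo → ozimvodo
  ⇒ Mosiman ozimvodo

ozimvodo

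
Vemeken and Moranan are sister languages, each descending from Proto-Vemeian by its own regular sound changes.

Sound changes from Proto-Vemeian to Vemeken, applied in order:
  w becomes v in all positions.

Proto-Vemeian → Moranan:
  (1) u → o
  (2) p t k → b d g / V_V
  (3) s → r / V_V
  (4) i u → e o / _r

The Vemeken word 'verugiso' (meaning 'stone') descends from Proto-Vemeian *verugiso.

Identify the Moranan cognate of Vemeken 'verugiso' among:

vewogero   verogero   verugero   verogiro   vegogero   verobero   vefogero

verogero

Moranan: *verugiso
  verugiso → verogiso   [vowel merger]
  verogiso (rule 2 does not apply)
  verogiso → verogiro   [rhotacism]
  verogiro → verogero   [pre-rhotic lowering]
  giving Moranan verogero.
The other candidates each miss or misapply at least one Moranan change.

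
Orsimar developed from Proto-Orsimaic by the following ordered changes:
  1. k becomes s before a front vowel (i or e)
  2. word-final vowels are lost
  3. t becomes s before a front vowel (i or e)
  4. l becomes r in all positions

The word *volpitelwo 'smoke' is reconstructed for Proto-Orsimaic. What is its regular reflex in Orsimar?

vorpiserw

Orsimar: *volpitelwo > volpitelw > volpiselw > vorpiserw  (by apocope, palatalisation, unconditioned shift)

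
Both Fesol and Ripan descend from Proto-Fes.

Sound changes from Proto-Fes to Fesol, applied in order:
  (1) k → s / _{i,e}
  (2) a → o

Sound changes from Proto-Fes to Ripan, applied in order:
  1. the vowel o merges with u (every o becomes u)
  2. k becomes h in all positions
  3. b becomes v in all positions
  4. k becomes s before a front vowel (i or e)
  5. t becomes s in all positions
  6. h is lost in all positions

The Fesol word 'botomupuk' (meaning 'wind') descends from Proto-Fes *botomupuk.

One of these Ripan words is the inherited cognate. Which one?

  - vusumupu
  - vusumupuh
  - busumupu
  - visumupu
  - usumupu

Ripan: start from *botomupuk.
  rule 1 (vowel merger): botomupuk → butumupuk
  rule 2 (unconditioned shift): butumupuk → butumupuh
  rule 3 (unconditioned shift): butumupuh → vutumupuh
  rule 4: no change — vutumupuh
  rule 5 (unconditioned shift): vutumupuh → vusumupuh
  rule 6 (h-loss): vusumupuh → vusumupu
  ⇒ Ripan vusumupu
Only 'vusumupu' matches the regular Ripan development of *botomupuk.

vusumupu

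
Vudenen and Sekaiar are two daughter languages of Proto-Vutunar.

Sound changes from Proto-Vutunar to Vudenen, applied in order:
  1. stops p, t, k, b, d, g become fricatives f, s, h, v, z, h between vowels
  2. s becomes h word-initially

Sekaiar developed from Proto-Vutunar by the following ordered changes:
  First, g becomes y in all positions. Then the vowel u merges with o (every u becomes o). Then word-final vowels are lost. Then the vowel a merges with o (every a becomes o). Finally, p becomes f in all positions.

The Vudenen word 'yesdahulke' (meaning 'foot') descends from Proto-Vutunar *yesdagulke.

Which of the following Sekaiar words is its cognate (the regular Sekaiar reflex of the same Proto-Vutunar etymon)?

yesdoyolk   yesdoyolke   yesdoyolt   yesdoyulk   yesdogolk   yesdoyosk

Sekaiar: start from *yesdagulke.
  rule 1 (unconditioned shift): yesdagulke → yesdayulke
  rule 2 (vowel merger): yesdayulke → yesdayolke
  rule 3 (apocope): yesdayolke → yesdayolk
  rule 4 (vowel merger): yesdayolk → yesdoyolk
  rule 5: no change — yesdoyolk
  ⇒ Sekaiar yesdoyolk
The other candidates each miss or misapply at least one Sekaiar change.

yesdoyolk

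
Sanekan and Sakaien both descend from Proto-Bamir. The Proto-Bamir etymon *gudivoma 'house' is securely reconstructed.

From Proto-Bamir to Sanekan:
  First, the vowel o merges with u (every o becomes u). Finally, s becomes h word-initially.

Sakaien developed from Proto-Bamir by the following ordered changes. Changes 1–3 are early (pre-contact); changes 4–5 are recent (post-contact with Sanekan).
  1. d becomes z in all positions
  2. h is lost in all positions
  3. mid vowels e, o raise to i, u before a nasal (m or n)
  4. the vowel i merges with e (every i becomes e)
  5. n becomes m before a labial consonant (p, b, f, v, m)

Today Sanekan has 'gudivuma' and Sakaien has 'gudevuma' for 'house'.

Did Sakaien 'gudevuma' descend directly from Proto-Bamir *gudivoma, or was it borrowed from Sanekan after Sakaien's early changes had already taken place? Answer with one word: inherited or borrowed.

borrowed

If inherited, *gudivoma would pass through all of Sakaien's changes:
Sakaien: *gudivoma
  gudivoma → guzivoma   [unconditioned shift]
  guzivoma (rule 2 does not apply)
  guzivoma → guzivuma   [pre-nasal raising]
  guzivuma → guzevuma   [vowel merger]
  guzevuma (rule 5 does not apply)
  giving Sakaien guzevuma.
If borrowed from Sanekan 'gudivuma' after the early changes, it would undergo only the recent ones:
  rule 4 (vowel merger): gudivuma → gudevuma
  rule 5 (nasal place assimilation): no change (gudevuma)
  ⇒ as a loan: gudevuma
Sakaien 'gudevuma' matches the loan outcome 'gudevuma', not the inherited 'guzevuma' — it skipped the early Sakaien changes, so it was borrowed from Sanekan.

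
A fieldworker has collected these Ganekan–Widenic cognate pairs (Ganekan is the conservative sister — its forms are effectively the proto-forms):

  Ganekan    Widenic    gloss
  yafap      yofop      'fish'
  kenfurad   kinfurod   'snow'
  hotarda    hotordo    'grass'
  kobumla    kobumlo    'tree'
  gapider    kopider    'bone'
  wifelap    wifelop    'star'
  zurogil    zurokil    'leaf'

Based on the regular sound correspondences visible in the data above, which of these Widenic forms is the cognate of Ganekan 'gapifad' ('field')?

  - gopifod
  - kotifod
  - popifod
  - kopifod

kopifod

gapider ~ kopider — Ganekan g corresponds to Widenic k word-initially before a back vowel.
yafap ~ yofop, gapider ~ kopider — Ganekan a corresponds to Widenic o after a consonant, before a labial obstruent.
kenfurad ~ kinfurod — Ganekan a corresponds to Widenic o after a consonant, before a consonant other than r, m, n, p, b, f, v.
Applying these to Ganekan 'gapifad':
  gapifad → kapifad   (g→k word-initially before a back vowel)
  kapifad → kopifad   (a→o after a consonant, before a labial obstruent)
  kopifad → kopifod   (a→o after a consonant, before a consonant other than r, m, n, p, b, f, v)
So the Widenic cognate is 'kopifod'.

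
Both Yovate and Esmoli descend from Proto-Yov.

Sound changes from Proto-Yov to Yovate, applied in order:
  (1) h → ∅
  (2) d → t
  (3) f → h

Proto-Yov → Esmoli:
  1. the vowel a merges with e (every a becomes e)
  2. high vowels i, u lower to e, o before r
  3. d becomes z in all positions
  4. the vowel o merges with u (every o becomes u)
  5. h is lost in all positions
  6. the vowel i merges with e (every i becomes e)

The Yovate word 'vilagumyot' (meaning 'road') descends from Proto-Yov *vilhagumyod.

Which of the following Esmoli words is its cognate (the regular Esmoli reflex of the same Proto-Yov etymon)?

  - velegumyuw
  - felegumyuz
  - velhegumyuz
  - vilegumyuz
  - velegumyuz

velegumyuz

Esmoli: *vilhagumyod
  vilhagumyod → vilhegumyod   [vowel merger]
  vilhegumyod (rule 2 does not apply)
  vilhegumyod → vilhegumyoz   [unconditioned shift]
  vilhegumyoz → vilhegumyuz   [vowel merger]
  vilhegumyuz → vilegumyuz   [h-loss]
  vilegumyuz → velegumyuz   [vowel merger]
  giving Esmoli velegumyuz.
Among the options, 'velegumyuz' alone shows every Esmoli change applied in order.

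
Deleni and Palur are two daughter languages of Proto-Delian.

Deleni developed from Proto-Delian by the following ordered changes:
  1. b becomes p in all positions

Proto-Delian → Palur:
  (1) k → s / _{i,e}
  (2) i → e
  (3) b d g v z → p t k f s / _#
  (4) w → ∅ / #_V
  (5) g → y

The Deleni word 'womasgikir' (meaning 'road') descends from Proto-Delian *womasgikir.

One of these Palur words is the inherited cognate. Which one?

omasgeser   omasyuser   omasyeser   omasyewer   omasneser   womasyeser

omasyeser

Palur: *womasgikir
  womasgikir → womasgisir   [palatalisation]
  womasgisir → womasgeser   [vowel merger]
  womasgeser (rule 3 does not apply)
  womasgeser → omasgeser   [glide loss]
  omasgeser → omasyeser   [unconditioned shift]
  giving Palur omasyeser.
Only 'omasyeser' matches the regular Palur development of *womasgikir.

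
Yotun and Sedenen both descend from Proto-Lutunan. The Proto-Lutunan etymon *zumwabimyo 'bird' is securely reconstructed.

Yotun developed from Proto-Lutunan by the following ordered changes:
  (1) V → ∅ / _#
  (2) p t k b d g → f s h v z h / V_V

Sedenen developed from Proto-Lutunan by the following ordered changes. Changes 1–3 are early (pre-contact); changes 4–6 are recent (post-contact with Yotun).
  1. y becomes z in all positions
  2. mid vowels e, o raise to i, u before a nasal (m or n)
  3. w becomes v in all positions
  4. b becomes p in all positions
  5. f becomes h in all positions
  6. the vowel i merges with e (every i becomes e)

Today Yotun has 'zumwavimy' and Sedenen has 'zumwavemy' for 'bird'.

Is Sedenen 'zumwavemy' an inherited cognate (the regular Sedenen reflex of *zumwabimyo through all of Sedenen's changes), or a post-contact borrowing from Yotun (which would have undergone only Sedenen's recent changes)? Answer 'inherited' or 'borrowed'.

If inherited, *zumwabimyo would pass through all of Sedenen's changes:
Sedenen: *zumwabimyo > zumwabimzo > zumvabimzo > zumvapimzo > zumvapemzo  (by unconditioned shift, unconditioned shift, unconditioned shift, vowel merger)
If borrowed from Yotun 'zumwavimy' after the early changes, it would undergo only the recent ones:
  rule 4 (unconditioned shift): no change (zumwavimy)
  rule 5 (unconditioned shift): no change (zumwavimy)
  rule 6 (vowel merger): zumwavimy → zumwavemy
  ⇒ as a loan: zumwavemy
Sedenen 'zumwavemy' matches the loan outcome 'zumwavemy', not the inherited 'zumvapemzo' — it skipped the early Sedenen changes, so it was borrowed from Yotun.

borrowed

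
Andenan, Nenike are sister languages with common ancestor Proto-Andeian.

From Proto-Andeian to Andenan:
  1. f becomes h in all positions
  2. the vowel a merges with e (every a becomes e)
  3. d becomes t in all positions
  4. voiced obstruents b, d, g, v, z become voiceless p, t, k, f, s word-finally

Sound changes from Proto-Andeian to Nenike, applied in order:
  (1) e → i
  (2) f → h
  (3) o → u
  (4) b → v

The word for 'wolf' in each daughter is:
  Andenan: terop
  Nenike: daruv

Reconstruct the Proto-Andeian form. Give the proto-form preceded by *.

*darob

Position 2: Andenan has e, Nenike has a. Nenike preserves a here (none of its changes turn any other segment into a), so the proto-segment is *a.
Position 5: Andenan has p, Nenike has v. Taking the neighbouring segments as reconstructed: Andenan p could go back to *p or *b; Nenike v could go back to *b or *v — the one source consistent with every daughter is *b.
Position 4: Andenan has o, Nenike has u. Andenan preserves o here (none of its changes turn any other segment into o), so the proto-segment is *o.
This points to *darob. Verify forward in each daughter:
Andenan: start from *darob.
  rule 1: no change — darob
  rule 2 (vowel merger): darob → derob
  rule 3 (unconditioned shift): derob → terob
  rule 4 (final devoicing): terob → terop
  ⇒ Andenan terop
Nenike: *darob
  darob (rule 1 does not apply)
  darob (rule 2 does not apply)
  darob → darub   [vowel merger]
  darub → daruv   [unconditioned shift]
  giving Nenike daruv.
*darob is the unique common source.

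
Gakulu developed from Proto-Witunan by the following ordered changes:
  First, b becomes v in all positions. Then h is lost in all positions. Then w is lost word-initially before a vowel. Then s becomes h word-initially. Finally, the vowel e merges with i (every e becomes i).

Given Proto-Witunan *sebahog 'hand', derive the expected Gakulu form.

hivaog

Gakulu: *sebahog > sevahog > sevaog > hevaog > hivaog  (by unconditioned shift, h-loss, debuccalisation, vowel merger)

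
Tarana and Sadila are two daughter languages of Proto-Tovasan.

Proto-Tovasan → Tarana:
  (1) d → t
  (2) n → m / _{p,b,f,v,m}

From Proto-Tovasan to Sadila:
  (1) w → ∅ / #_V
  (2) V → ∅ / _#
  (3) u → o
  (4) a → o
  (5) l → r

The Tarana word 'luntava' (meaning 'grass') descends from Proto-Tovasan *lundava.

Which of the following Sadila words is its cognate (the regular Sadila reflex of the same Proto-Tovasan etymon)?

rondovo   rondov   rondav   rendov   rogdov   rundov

Sadila: *lundava > lundav > londav > londov > rondov  (by apocope, vowel merger, vowel merger, unconditioned shift)
Among the options, 'rondov' alone shows every Sadila change applied in order.

rondov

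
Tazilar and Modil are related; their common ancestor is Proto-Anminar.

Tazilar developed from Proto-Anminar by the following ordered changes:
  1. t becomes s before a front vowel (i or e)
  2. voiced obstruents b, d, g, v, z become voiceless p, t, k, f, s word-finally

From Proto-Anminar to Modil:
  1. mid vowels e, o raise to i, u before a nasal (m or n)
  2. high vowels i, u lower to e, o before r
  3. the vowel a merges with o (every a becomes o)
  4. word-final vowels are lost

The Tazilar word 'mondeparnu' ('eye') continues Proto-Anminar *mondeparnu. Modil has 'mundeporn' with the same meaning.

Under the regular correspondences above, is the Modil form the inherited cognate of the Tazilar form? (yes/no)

Derive the expected Modil reflex of *mondeparnu:
Modil: *mondeparnu > mundeparnu > mundepornu > mundeporn  (by pre-nasal raising, vowel merger, apocope)
Modil 'mundeporn' matches the regular reflex exactly, so the pair is cognate.

yes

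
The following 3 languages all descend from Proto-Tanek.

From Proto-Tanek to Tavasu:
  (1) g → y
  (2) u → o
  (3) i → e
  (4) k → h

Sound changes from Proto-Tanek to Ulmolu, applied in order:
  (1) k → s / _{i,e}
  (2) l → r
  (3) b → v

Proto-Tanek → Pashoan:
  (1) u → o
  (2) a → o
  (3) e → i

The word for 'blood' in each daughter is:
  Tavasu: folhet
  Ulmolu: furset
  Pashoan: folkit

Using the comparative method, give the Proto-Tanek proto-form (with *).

Position 5: Tavasu has e, Ulmolu has e, Pashoan has i. Ulmolu preserves e here (none of its changes turn any other segment into e), so the proto-segment is *e.
Position 2: Tavasu has o, Ulmolu has u, Pashoan has o. Ulmolu preserves u here (none of its changes turn any other segment into u), so the proto-segment is *u.
Position 4: Tavasu has h, Ulmolu has s, Pashoan has k. Pashoan preserves k here (none of its changes turn any other segment into k), so the proto-segment is *k.
Continuing position by position gives *fulket; check it forward:
Tavasu: *fulket > folket > folhet  (by vowel merger, unconditioned shift)
Ulmolu: start from *fulket.
  rule 1 (palatalisation): fulket → fulset
  rule 2 (unconditioned shift): fulset → furset
  rule 3: no change — furset
  ⇒ Ulmolu furset
Pashoan: *fulket > folket > folkit  (by vowel merger, vowel merger)
Only *fulket yields all of Tavasu folhet, Ulmolu furset, Pashoan folkit.

*fulket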